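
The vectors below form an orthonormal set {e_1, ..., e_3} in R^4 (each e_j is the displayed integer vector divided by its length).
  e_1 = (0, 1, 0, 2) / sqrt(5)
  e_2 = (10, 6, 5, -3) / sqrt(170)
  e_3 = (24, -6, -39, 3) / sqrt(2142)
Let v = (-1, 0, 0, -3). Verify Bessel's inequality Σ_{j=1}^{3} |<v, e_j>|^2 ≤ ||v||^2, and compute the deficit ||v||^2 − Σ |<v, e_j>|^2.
Σ |<v, e_j>|^2 = 54/7; ||v||^2 = 10; deficit = 16/7

Write each e_j = u_j / sqrt(<u_j, u_j>) where u_j is the displayed integer vector. Then <v, e_j> = <v, u_j> / sqrt(<u_j, u_j>), so |<v, e_j>|^2 = <v, u_j>^2 / <u_j, u_j>.
Coefficients: <v, e_1> = -6/sqrt(5), <v, e_2> = -1/sqrt(170), <v, e_3> = -33/sqrt(2142).
Square and sum: Σ |<v, e_j>|^2 = 54/7.
Compute ||v||^2 = v·v = 10.
Deficit = 10 − 54/7 = 16/7 ≥ 0, confirming Bessel's inequality. (The deficit equals ||v − Σ <v,e_j> e_j||^2, the squared distance from v to span{e_j}.)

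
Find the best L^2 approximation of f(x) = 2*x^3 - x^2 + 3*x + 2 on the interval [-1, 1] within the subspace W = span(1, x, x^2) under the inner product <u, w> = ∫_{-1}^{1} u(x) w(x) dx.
g(x) = -x^2 + 21*x/5 + 2

The best approximation g ∈ W is the orthogonal projection of f onto W. Writing g = a_0 + a_1 x + a_2 x^2, the coefficients solve the normal equations G · a = b where
  G_{ij} = <φ_i, φ_j> and b_i = <f, φ_i>, with φ_0 = 1, φ_1 = x, φ_2 = x^2.
G =
  [2, 0, 2/3]
  [0, 2/3, 0]
  [2/3, 0, 2/5],
b = (10/3, 14/5, 14/15).
Solving gives a_0 = 2, a_1 = 21/5, a_2 = -1, so
  g(x) = -x^2 + 21*x/5 + 2.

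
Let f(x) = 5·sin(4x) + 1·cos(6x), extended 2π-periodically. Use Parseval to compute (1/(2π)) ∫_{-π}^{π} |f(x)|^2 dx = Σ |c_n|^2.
Σ |c_n|^2 = 13

Expand |f|^2 and use orthogonality of {sin(nx), cos(mx)} on [-π, π]:
  ∫_{-π}^{π} sin(nx)^2 dx = π, ∫ cos(mx)^2 dx = π, and cross terms integrate to 0.
So ∫_{-π}^{π} f(x)^2 dx = 5^2 · π + 1^2 · π = (25 + 1)π.
Divide by 2π: (25 + 1)/2 = 13.
By Parseval, this equals Σ |c_n|^2.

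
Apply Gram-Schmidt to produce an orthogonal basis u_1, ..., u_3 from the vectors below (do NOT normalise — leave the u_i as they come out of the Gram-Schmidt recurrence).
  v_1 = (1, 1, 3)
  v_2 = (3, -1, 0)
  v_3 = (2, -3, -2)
Orthogonal basis:
  u_1 = (1, 1, 3)
  u_2 = (31/11, -13/11, -6/11)
  u_3 = (-39/106, -117/106, 26/53)

Apply the Gram-Schmidt recurrence
  u_1 = v_1
  u_i = v_i − Σ_{j<i} ((v_i · u_j) / (u_j · u_j)) · u_j.

Step by step this gives:
  u_1 = (1, 1, 3)
  u_2 = (31/11, -13/11, -6/11)
  u_3 = (-39/106, -117/106, 26/53)

Orthogonality check:
  u_2 · u_1 = 0 (should be 0)
  u_3 · u_1 = 0 (should be 0)
  u_3 · u_2 = 0 (should be 0)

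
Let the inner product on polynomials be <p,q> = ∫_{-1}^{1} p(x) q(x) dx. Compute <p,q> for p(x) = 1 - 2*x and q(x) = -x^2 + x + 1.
<p,q> = 0

Expand the product: p(x)·q(x) = 2*x^3 - 3*x^2 - x + 1.
∫_{-1}^{1} of each monomial x^k gives [2/(k+1) if k even, 0 if k odd]. Integrating term-by-term (or equivalently evaluating the antiderivative F(x) = x^4/2 - x^3 - x^2/2 + x at the endpoints):
  F(1) − F(−1) = 0 − (0) = 0.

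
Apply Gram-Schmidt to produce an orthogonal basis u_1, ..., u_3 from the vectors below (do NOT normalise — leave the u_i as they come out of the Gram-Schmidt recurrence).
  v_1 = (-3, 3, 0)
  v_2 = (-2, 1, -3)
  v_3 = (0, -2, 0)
Orthogonal basis:
  u_1 = (-3, 3, 0)
  u_2 = (-1/2, -1/2, -3)
  u_3 = (-18/19, -18/19, 6/19)

Apply the Gram-Schmidt recurrence
  u_1 = v_1
  u_i = v_i − Σ_{j<i} ((v_i · u_j) / (u_j · u_j)) · u_j.

Step by step this gives:
  u_1 = (-3, 3, 0)
  u_2 = (-1/2, -1/2, -3)
  u_3 = (-18/19, -18/19, 6/19)

Orthogonality check:
  u_2 · u_1 = 0 (should be 0)
  u_3 · u_1 = 0 (should be 0)
  u_3 · u_2 = 0 (should be 0)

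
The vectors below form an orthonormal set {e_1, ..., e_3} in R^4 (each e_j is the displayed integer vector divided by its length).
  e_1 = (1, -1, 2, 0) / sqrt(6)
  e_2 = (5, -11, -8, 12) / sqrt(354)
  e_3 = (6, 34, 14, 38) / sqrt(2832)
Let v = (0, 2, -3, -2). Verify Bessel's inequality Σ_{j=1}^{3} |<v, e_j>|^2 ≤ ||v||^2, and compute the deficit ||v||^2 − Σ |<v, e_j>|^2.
Σ |<v, e_j>|^2 = 155/12; ||v||^2 = 17; deficit = 49/12

Write each e_j = u_j / sqrt(<u_j, u_j>) where u_j is the displayed integer vector. Then <v, e_j> = <v, u_j> / sqrt(<u_j, u_j>), so |<v, e_j>|^2 = <v, u_j>^2 / <u_j, u_j>.
Coefficients: <v, e_1> = -8/sqrt(6), <v, e_2> = -22/sqrt(354), <v, e_3> = -50/sqrt(2832).
Square and sum: Σ |<v, e_j>|^2 = 155/12.
Compute ||v||^2 = v·v = 17.
Deficit = 17 − 155/12 = 49/12 ≥ 0, confirming Bessel's inequality. (The deficit equals ||v − Σ <v,e_j> e_j||^2, the squared distance from v to span{e_j}.)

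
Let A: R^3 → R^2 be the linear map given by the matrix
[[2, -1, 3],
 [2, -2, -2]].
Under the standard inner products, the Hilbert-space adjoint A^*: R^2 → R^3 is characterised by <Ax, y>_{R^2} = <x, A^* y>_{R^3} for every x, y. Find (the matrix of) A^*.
A^* = A^T =
[[2, 2],
 [-1, -2],
 [3, -2]]

For real matrices with standard dot products, the defining identity <Ax, y> = <x, A^* y> gives (Ax)^T y = x^T (A^*) y, i.e. x^T A^T y = x^T (A^*) y. Since this holds for all x, y, we must have A^* = A^T. Therefore
A^* =
[[2, 2],
 [-1, -2],
 [3, -2]].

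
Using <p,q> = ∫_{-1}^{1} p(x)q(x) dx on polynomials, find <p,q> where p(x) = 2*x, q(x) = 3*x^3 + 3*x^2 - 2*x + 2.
<p,q> = -4/15

Expand the product: p(x)·q(x) = 6*x^4 + 6*x^3 - 4*x^2 + 4*x.
∫_{-1}^{1} of each monomial x^k gives [2/(k+1) if k even, 0 if k odd]. Integrating term-by-term (or equivalently evaluating the antiderivative F(x) = 6*x^5/5 + 3*x^4/2 - 4*x^3/3 + 2*x^2 at the endpoints):
  F(1) − F(−1) = 101/30 − (109/30) = -4/15.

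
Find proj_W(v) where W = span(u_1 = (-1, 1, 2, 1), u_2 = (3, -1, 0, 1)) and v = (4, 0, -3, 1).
proj_W(v) = (63/17, -31/17, -30/17, 1/17)

Set up U = [u_1 | ... | u_2] ∈ R^(4×2). The projector onto W = col(U) is P = U (U^T U)^(-1) U^T.
Compute U^T U =
  [7, -3]
  [-3, 11],
and U^T v = (-9, 13).
Solve U^T U · c = U^T v for the coefficients: c = (-15/17, 16/17). The projection is proj_W(v) = U c.
Check: (v - proj_W(v)) · u_1 = 0  (should be 0).
Check: (v - proj_W(v)) · u_2 = 0  (should be 0).
Result: proj_W(v) = (63/17, -31/17, -30/17, 1/17).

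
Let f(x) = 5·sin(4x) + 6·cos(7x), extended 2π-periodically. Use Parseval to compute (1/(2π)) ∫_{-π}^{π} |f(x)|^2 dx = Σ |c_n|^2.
Σ |c_n|^2 = 61/2

Expand |f|^2 and use orthogonality of {sin(nx), cos(mx)} on [-π, π]:
  ∫_{-π}^{π} sin(nx)^2 dx = π, ∫ cos(mx)^2 dx = π, and cross terms integrate to 0.
So ∫_{-π}^{π} f(x)^2 dx = 5^2 · π + 6^2 · π = (25 + 36)π.
Divide by 2π: (25 + 36)/2 = 61/2.
By Parseval, this equals Σ |c_n|^2.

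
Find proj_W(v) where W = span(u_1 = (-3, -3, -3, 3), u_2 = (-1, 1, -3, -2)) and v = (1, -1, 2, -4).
proj_W(v) = (84/59, 96/59, 72/59, -102/59)

Set up U = [u_1 | ... | u_2] ∈ R^(4×2). The projector onto W = col(U) is P = U (U^T U)^(-1) U^T.
Compute U^T U =
  [36, 3]
  [3, 15],
and U^T v = (-18, 0).
Solve U^T U · c = U^T v for the coefficients: c = (-30/59, 6/59). The projection is proj_W(v) = U c.
Check: (v - proj_W(v)) · u_1 = 0  (should be 0).
Check: (v - proj_W(v)) · u_2 = 0  (should be 0).
Result: proj_W(v) = (84/59, 96/59, 72/59, -102/59).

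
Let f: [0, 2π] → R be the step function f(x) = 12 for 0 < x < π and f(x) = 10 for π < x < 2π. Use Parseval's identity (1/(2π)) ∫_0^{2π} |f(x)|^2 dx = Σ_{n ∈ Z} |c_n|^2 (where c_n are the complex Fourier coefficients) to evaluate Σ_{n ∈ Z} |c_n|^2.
Σ |c_n|^2 = 122

Parseval equates the L^2 energy of f (normalised by 1/(2π)) with the ℓ^2 sum of its Fourier coefficients: (1/(2π)) ∫_0^{2π} |f|^2 = Σ |c_n|^2.
Compute the left side: (1/(2π)) [∫_0^π 12^2 dx + ∫_π^{2π} 10^2 dx] = (1/(2π)) · (144π + 100π) = (144 + 100)/2 = 122.
So Σ_{n ∈ Z} |c_n|^2 = 122.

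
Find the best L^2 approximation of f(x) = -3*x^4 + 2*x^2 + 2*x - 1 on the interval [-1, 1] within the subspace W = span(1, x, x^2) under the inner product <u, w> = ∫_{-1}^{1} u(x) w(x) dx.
g(x) = -4*x^2/7 + 2*x - 26/35

The best approximation g ∈ W is the orthogonal projection of f onto W. Writing g = a_0 + a_1 x + a_2 x^2, the coefficients solve the normal equations G · a = b where
  G_{ij} = <φ_i, φ_j> and b_i = <f, φ_i>, with φ_0 = 1, φ_1 = x, φ_2 = x^2.
G =
  [2, 0, 2/3]
  [0, 2/3, 0]
  [2/3, 0, 2/5],
b = (-28/15, 4/3, -76/105).
Solving gives a_0 = -26/35, a_1 = 2, a_2 = -4/7, so
  g(x) = -4*x^2/7 + 2*x - 26/35.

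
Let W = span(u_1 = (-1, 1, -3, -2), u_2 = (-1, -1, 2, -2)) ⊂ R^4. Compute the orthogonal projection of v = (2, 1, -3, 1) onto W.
proj_W(v) = (115/146, 191/146, -210/73, 115/73)

Set up U = [u_1 | ... | u_2] ∈ R^(4×2). The projector onto W = col(U) is P = U (U^T U)^(-1) U^T.
Compute U^T U =
  [15, -2]
  [-2, 10],
and U^T v = (6, -11).
Solve U^T U · c = U^T v for the coefficients: c = (19/73, -153/146). The projection is proj_W(v) = U c.
Check: (v - proj_W(v)) · u_1 = 0  (should be 0).
Check: (v - proj_W(v)) · u_2 = 0  (should be 0).
Result: proj_W(v) = (115/146, 191/146, -210/73, 115/73).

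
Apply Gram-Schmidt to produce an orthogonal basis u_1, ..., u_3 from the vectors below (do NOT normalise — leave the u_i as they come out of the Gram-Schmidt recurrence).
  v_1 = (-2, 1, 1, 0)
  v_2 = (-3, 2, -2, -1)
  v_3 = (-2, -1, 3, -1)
Orthogonal basis:
  u_1 = (-2, 1, 1, 0)
  u_2 = (-1, 1, -3, -1)
  u_3 = (-7/12, -17/12, 1/4, -19/12)

Apply the Gram-Schmidt recurrence
  u_1 = v_1
  u_i = v_i − Σ_{j<i} ((v_i · u_j) / (u_j · u_j)) · u_j.

Step by step this gives:
  u_1 = (-2, 1, 1, 0)
  u_2 = (-1, 1, -3, -1)
  u_3 = (-7/12, -17/12, 1/4, -19/12)

Orthogonality check:
  u_2 · u_1 = 0 (should be 0)
  u_3 · u_1 = 0 (should be 0)
  u_3 · u_2 = 0 (should be 0)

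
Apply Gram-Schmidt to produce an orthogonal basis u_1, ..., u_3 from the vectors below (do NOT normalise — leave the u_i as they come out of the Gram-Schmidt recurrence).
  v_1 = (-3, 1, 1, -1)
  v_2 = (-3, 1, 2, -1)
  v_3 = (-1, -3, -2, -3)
Orthogonal basis:
  u_1 = (-3, 1, 1, -1)
  u_2 = (1/4, -1/12, 11/12, 1/12)
  u_3 = (-2/11, -36/11, 0, -30/11)

Apply the Gram-Schmidt recurrence
  u_1 = v_1
  u_i = v_i − Σ_{j<i} ((v_i · u_j) / (u_j · u_j)) · u_j.

Step by step this gives:
  u_1 = (-3, 1, 1, -1)
  u_2 = (1/4, -1/12, 11/12, 1/12)
  u_3 = (-2/11, -36/11, 0, -30/11)

Orthogonality check:
  u_2 · u_1 = 0 (should be 0)
  u_3 · u_1 = 0 (should be 0)
  u_3 · u_2 = 0 (should be 0)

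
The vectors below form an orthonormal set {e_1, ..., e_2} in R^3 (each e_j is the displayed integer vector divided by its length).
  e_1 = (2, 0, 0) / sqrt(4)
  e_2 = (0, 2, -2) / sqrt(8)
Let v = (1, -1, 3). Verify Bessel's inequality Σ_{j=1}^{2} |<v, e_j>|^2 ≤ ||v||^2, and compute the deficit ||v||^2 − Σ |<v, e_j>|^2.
Σ |<v, e_j>|^2 = 9; ||v||^2 = 11; deficit = 2

Write each e_j = u_j / sqrt(<u_j, u_j>) where u_j is the displayed integer vector. Then <v, e_j> = <v, u_j> / sqrt(<u_j, u_j>), so |<v, e_j>|^2 = <v, u_j>^2 / <u_j, u_j>.
Coefficients: <v, e_1> = 2/sqrt(4), <v, e_2> = -8/sqrt(8).
Square and sum: Σ |<v, e_j>|^2 = 9.
Compute ||v||^2 = v·v = 11.
Deficit = 11 − 9 = 2 ≥ 0, confirming Bessel's inequality. (The deficit equals ||v − Σ <v,e_j> e_j||^2, the squared distance from v to span{e_j}.)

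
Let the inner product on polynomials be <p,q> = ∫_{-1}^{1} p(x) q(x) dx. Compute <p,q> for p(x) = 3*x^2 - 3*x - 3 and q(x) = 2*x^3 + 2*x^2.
<p,q> = -4

Expand the product: p(x)·q(x) = 6*x^5 - 12*x^3 - 6*x^2.
∫_{-1}^{1} of each monomial x^k gives [2/(k+1) if k even, 0 if k odd]. Integrating term-by-term (or equivalently evaluating the antiderivative F(x) = x^6 - 3*x^4 - 2*x^3 at the endpoints):
  F(1) − F(−1) = -4 − (0) = -4.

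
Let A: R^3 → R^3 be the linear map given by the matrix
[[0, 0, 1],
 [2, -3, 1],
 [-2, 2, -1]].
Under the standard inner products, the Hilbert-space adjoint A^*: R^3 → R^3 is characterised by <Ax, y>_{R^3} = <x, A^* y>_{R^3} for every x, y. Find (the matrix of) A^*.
A^* = A^T =
[[0, 2, -2],
 [0, -3, 2],
 [1, 1, -1]]

For real matrices with standard dot products, the defining identity <Ax, y> = <x, A^* y> gives (Ax)^T y = x^T (A^*) y, i.e. x^T A^T y = x^T (A^*) y. Since this holds for all x, y, we must have A^* = A^T. Therefore
A^* =
[[0, 2, -2],
 [0, -3, 2],
 [1, 1, -1]].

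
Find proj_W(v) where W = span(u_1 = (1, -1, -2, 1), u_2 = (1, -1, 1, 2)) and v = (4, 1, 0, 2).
proj_W(v) = (4/3, -4/3, -1/15, 11/5)

Set up U = [u_1 | ... | u_2] ∈ R^(4×2). The projector onto W = col(U) is P = U (U^T U)^(-1) U^T.
Compute U^T U =
  [7, 2]
  [2, 7],
and U^T v = (5, 7).
Solve U^T U · c = U^T v for the coefficients: c = (7/15, 13/15). The projection is proj_W(v) = U c.
Check: (v - proj_W(v)) · u_1 = 0  (should be 0).
Check: (v - proj_W(v)) · u_2 = 0  (should be 0).
Result: proj_W(v) = (4/3, -4/3, -1/15, 11/5).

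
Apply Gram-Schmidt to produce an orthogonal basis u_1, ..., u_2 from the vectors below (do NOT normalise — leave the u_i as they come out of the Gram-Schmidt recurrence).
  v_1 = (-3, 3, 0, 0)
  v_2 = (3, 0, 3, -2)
Orthogonal basis:
  u_1 = (-3, 3, 0, 0)
  u_2 = (3/2, 3/2, 3, -2)

Apply the Gram-Schmidt recurrence
  u_1 = v_1
  u_i = v_i − Σ_{j<i} ((v_i · u_j) / (u_j · u_j)) · u_j.

Step by step this gives:
  u_1 = (-3, 3, 0, 0)
  u_2 = (3/2, 3/2, 3, -2)

Orthogonality check:
  u_2 · u_1 = 0 (should be 0)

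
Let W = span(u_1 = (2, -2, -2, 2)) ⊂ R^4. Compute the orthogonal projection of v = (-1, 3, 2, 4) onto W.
proj_W(v) = (-1/2, 1/2, 1/2, -1/2)

Set up U = [u_1 | ... | u_1] ∈ R^(4×1). The projector onto W = col(U) is P = U (U^T U)^(-1) U^T.
Compute U^T U =
  [16],
and U^T v = (-4).
Solve U^T U · c = U^T v for the coefficients: c = (-1/4). The projection is proj_W(v) = U c.
Check: (v - proj_W(v)) · u_1 = 0  (should be 0).
Result: proj_W(v) = (-1/2, 1/2, 1/2, -1/2).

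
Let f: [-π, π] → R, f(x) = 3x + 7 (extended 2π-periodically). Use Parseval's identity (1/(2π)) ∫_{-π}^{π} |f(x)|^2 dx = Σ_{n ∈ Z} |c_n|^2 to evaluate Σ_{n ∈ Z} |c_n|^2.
Σ |c_n|^2 = 3π^2 + 49

Expand and integrate term by term over [-π, π]:
  ∫ (3x)^2 dx = 9·(2π^3/3); ∫ 2·3·(7)·x dx = 0 (odd integrand); ∫ 7^2 dx = 49·2π.
So (1/(2π)) ∫_{-π}^{π} (3x + 7)^2 dx = 9π^2/3 + 49 = 3π^2 + 49.
Parseval ⇒ Σ |c_n|^2 = 3π^2 + 49.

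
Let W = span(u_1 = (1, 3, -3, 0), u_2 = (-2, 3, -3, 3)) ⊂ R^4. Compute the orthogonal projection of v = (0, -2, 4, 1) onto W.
proj_W(v) = (-36/37, -105/37, 105/37, 1/37)

Set up U = [u_1 | ... | u_2] ∈ R^(4×2). The projector onto W = col(U) is P = U (U^T U)^(-1) U^T.
Compute U^T U =
  [19, 16]
  [16, 31],
and U^T v = (-18, -15).
Solve U^T U · c = U^T v for the coefficients: c = (-106/111, 1/111). The projection is proj_W(v) = U c.
Check: (v - proj_W(v)) · u_1 = 0  (should be 0).
Check: (v - proj_W(v)) · u_2 = 0  (should be 0).
Result: proj_W(v) = (-36/37, -105/37, 105/37, 1/37).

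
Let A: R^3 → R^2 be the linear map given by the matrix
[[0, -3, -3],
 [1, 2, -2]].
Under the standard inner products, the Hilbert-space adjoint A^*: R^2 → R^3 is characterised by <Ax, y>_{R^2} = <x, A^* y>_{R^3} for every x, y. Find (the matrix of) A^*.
A^* = A^T =
[[0, 1],
 [-3, 2],
 [-3, -2]]

For real matrices with standard dot products, the defining identity <Ax, y> = <x, A^* y> gives (Ax)^T y = x^T (A^*) y, i.e. x^T A^T y = x^T (A^*) y. Since this holds for all x, y, we must have A^* = A^T. Therefore
A^* =
[[0, 1],
 [-3, 2],
 [-3, -2]].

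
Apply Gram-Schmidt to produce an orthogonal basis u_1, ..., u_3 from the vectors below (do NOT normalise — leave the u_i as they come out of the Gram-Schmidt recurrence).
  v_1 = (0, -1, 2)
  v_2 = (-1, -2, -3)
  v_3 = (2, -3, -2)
Orthogonal basis:
  u_1 = (0, -1, 2)
  u_2 = (-1, -14/5, -7/5)
  u_3 = (77/27, -22/27, -11/27)

Apply the Gram-Schmidt recurrence
  u_1 = v_1
  u_i = v_i − Σ_{j<i} ((v_i · u_j) / (u_j · u_j)) · u_j.

Step by step this gives:
  u_1 = (0, -1, 2)
  u_2 = (-1, -14/5, -7/5)
  u_3 = (77/27, -22/27, -11/27)

Orthogonality check:
  u_2 · u_1 = 0 (should be 0)
  u_3 · u_1 = 0 (should be 0)
  u_3 · u_2 = 0 (should be 0)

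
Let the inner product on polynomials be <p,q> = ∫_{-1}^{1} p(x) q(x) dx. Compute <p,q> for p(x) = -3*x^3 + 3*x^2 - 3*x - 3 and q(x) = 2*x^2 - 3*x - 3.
<p,q> = 20

Expand the product: p(x)·q(x) = -6*x^5 + 15*x^4 - 6*x^3 - 6*x^2 + 18*x + 9.
∫_{-1}^{1} of each monomial x^k gives [2/(k+1) if k even, 0 if k odd]. Integrating term-by-term (or equivalently evaluating the antiderivative F(x) = -x^6 + 3*x^5 - 3*x^4/2 - 2*x^3 + 9*x^2 + 9*x at the endpoints):
  F(1) − F(−1) = 33/2 − (-7/2) = 20.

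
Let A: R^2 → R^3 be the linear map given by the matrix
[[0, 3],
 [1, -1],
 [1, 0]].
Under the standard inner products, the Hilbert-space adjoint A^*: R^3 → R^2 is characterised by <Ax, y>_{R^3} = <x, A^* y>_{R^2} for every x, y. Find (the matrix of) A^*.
A^* = A^T =
[[0, 1, 1],
 [3, -1, 0]]

For real matrices with standard dot products, the defining identity <Ax, y> = <x, A^* y> gives (Ax)^T y = x^T (A^*) y, i.e. x^T A^T y = x^T (A^*) y. Since this holds for all x, y, we must have A^* = A^T. Therefore
A^* =
[[0, 1, 1],
 [3, -1, 0]].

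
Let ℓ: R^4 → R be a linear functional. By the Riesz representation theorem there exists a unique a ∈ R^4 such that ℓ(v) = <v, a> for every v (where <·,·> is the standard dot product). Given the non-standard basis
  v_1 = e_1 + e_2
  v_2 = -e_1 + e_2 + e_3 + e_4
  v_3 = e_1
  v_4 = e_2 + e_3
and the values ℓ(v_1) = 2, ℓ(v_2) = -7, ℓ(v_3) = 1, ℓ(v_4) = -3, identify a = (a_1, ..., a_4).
a = (1, 1, -4, -3)

Write a = (a_1, ..., a_4) in the standard basis. For each basis vector v_i, ℓ(v_i) = <v_i, a> is a linear equation in the a_j's. Collect the n equations into a matrix system V a = ℓ, where row i of V is v_i (expressed in the standard basis). Since V is invertible (lower-triangular with 1s on the diagonal, up to permutation), solve by back-substitution:
  V =
[[1, 1, 0, 0],
 [-1, 1, 1, 1],
 [1, 0, 0, 0],
 [0, 1, 1, 0]]
  V a = (2, -7, 1, -3)
Solving gives a = (1, 1, -4, -3).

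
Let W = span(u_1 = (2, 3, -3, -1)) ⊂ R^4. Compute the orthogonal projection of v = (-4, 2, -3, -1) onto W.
proj_W(v) = (16/23, 24/23, -24/23, -8/23)

Set up U = [u_1 | ... | u_1] ∈ R^(4×1). The projector onto W = col(U) is P = U (U^T U)^(-1) U^T.
Compute U^T U =
  [23],
and U^T v = (8).
Solve U^T U · c = U^T v for the coefficients: c = (8/23). The projection is proj_W(v) = U c.
Check: (v - proj_W(v)) · u_1 = 0  (should be 0).
Result: proj_W(v) = (16/23, 24/23, -24/23, -8/23).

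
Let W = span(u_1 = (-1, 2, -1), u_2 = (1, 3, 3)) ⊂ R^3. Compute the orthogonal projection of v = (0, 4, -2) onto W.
proj_W(v) = (-81/55, 202/55, -13/11)

Set up U = [u_1 | ... | u_2] ∈ R^(3×2). The projector onto W = col(U) is P = U (U^T U)^(-1) U^T.
Compute U^T U =
  [6, 2]
  [2, 19],
and U^T v = (10, 6).
Solve U^T U · c = U^T v for the coefficients: c = (89/55, 8/55). The projection is proj_W(v) = U c.
Check: (v - proj_W(v)) · u_1 = 0  (should be 0).
Check: (v - proj_W(v)) · u_2 = 0  (should be 0).
Result: proj_W(v) = (-81/55, 202/55, -13/11).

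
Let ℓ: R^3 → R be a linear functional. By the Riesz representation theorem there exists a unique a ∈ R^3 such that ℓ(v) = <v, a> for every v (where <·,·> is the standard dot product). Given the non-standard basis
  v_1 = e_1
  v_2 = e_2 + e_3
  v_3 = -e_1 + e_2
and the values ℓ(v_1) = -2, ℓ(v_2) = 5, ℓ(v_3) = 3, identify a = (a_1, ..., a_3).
a = (-2, 1, 4)

Write a = (a_1, ..., a_3) in the standard basis. For each basis vector v_i, ℓ(v_i) = <v_i, a> is a linear equation in the a_j's. Collect the n equations into a matrix system V a = ℓ, where row i of V is v_i (expressed in the standard basis). Since V is invertible (lower-triangular with 1s on the diagonal, up to permutation), solve by back-substitution:
  V =
[[1, 0, 0],
 [0, 1, 1],
 [-1, 1, 0]]
  V a = (-2, 5, 3)
Solving gives a = (-2, 1, 4).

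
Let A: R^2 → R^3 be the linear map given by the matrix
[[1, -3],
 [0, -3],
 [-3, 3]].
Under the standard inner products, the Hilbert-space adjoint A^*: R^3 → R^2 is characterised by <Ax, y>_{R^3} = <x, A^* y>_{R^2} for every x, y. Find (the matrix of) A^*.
A^* = A^T =
[[1, 0, -3],
 [-3, -3, 3]]

For real matrices with standard dot products, the defining identity <Ax, y> = <x, A^* y> gives (Ax)^T y = x^T (A^*) y, i.e. x^T A^T y = x^T (A^*) y. Since this holds for all x, y, we must have A^* = A^T. Therefore
A^* =
[[1, 0, -3],
 [-3, -3, 3]].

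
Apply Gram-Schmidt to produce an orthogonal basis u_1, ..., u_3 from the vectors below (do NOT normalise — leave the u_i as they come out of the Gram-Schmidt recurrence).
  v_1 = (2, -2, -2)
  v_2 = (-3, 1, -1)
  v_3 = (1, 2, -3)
Orthogonal basis:
  u_1 = (2, -2, -2)
  u_2 = (-2, 0, -2)
  u_3 = (4/3, 8/3, -4/3)

Apply the Gram-Schmidt recurrence
  u_1 = v_1
  u_i = v_i − Σ_{j<i} ((v_i · u_j) / (u_j · u_j)) · u_j.

Step by step this gives:
  u_1 = (2, -2, -2)
  u_2 = (-2, 0, -2)
  u_3 = (4/3, 8/3, -4/3)

Orthogonality check:
  u_2 · u_1 = 0 (should be 0)
  u_3 · u_1 = 0 (should be 0)
  u_3 · u_2 = 0 (should be 0)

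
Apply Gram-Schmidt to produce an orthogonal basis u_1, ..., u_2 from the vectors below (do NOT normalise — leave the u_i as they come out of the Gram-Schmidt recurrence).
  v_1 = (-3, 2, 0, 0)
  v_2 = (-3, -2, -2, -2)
Orthogonal basis:
  u_1 = (-3, 2, 0, 0)
  u_2 = (-24/13, -36/13, -2, -2)

Apply the Gram-Schmidt recurrence
  u_1 = v_1
  u_i = v_i − Σ_{j<i} ((v_i · u_j) / (u_j · u_j)) · u_j.

Step by step this gives:
  u_1 = (-3, 2, 0, 0)
  u_2 = (-24/13, -36/13, -2, -2)

Orthogonality check:
  u_2 · u_1 = 0 (should be 0)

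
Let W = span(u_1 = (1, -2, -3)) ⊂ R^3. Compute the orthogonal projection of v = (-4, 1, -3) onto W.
proj_W(v) = (3/14, -3/7, -9/14)

Set up U = [u_1 | ... | u_1] ∈ R^(3×1). The projector onto W = col(U) is P = U (U^T U)^(-1) U^T.
Compute U^T U =
  [14],
and U^T v = (3).
Solve U^T U · c = U^T v for the coefficients: c = (3/14). The projection is proj_W(v) = U c.
Check: (v - proj_W(v)) · u_1 = 0  (should be 0).
Result: proj_W(v) = (3/14, -3/7, -9/14).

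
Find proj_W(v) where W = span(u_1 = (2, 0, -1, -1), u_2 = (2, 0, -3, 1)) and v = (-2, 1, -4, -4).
proj_W(v) = (4/3, 0, -2/3, -2/3)

Set up U = [u_1 | ... | u_2] ∈ R^(4×2). The projector onto W = col(U) is P = U (U^T U)^(-1) U^T.
Compute U^T U =
  [6, 6]
  [6, 14],
and U^T v = (4, 4).
Solve U^T U · c = U^T v for the coefficients: c = (2/3, 0). The projection is proj_W(v) = U c.
Check: (v - proj_W(v)) · u_1 = 0  (should be 0).
Check: (v - proj_W(v)) · u_2 = 0  (should be 0).
Result: proj_W(v) = (4/3, 0, -2/3, -2/3).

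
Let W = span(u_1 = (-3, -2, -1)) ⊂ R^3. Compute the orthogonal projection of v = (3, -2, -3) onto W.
proj_W(v) = (3/7, 2/7, 1/7)

Set up U = [u_1 | ... | u_1] ∈ R^(3×1). The projector onto W = col(U) is P = U (U^T U)^(-1) U^T.
Compute U^T U =
  [14],
and U^T v = (-2).
Solve U^T U · c = U^T v for the coefficients: c = (-1/7). The projection is proj_W(v) = U c.
Check: (v - proj_W(v)) · u_1 = 0  (should be 0).
Result: proj_W(v) = (3/7, 2/7, 1/7).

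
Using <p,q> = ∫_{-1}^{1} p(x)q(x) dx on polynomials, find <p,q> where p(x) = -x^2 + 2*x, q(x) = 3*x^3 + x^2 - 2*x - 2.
<p,q> = 2/3

Expand the product: p(x)·q(x) = -3*x^5 + 5*x^4 + 4*x^3 - 2*x^2 - 4*x.
∫_{-1}^{1} of each monomial x^k gives [2/(k+1) if k even, 0 if k odd]. Integrating term-by-term (or equivalently evaluating the antiderivative F(x) = -x^6/2 + x^5 + x^4 - 2*x^3/3 - 2*x^2 at the endpoints):
  F(1) − F(−1) = -7/6 − (-11/6) = 2/3.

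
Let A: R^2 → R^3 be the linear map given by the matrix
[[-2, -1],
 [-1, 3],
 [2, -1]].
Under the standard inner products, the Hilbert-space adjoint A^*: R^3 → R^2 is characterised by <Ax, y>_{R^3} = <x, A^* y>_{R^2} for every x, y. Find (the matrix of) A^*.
A^* = A^T =
[[-2, -1, 2],
 [-1, 3, -1]]

For real matrices with standard dot products, the defining identity <Ax, y> = <x, A^* y> gives (Ax)^T y = x^T (A^*) y, i.e. x^T A^T y = x^T (A^*) y. Since this holds for all x, y, we must have A^* = A^T. Therefore
A^* =
[[-2, -1, 2],
 [-1, 3, -1]].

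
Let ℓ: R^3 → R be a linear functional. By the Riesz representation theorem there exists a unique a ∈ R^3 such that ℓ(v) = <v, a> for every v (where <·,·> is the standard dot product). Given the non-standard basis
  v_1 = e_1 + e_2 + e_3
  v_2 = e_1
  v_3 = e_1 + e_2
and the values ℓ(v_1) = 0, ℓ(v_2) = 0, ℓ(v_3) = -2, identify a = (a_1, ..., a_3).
a = (0, -2, 2)

Write a = (a_1, ..., a_3) in the standard basis. For each basis vector v_i, ℓ(v_i) = <v_i, a> is a linear equation in the a_j's. Collect the n equations into a matrix system V a = ℓ, where row i of V is v_i (expressed in the standard basis). Since V is invertible (lower-triangular with 1s on the diagonal, up to permutation), solve by back-substitution:
  V =
[[1, 1, 1],
 [1, 0, 0],
 [1, 1, 0]]
  V a = (0, 0, -2)
Solving gives a = (0, -2, 2).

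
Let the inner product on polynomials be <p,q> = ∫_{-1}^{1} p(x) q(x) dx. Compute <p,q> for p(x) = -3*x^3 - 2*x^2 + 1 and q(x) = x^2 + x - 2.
<p,q> = -8/3

Expand the product: p(x)·q(x) = -3*x^5 - 5*x^4 + 4*x^3 + 5*x^2 + x - 2.
∫_{-1}^{1} of each monomial x^k gives [2/(k+1) if k even, 0 if k odd]. Integrating term-by-term (or equivalently evaluating the antiderivative F(x) = -x^6/2 - x^5 + x^4 + 5*x^3/3 + x^2/2 - 2*x at the endpoints):
  F(1) − F(−1) = -1/3 − (7/3) = -8/3.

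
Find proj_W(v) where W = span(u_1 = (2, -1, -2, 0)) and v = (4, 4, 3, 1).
proj_W(v) = (-4/9, 2/9, 4/9, 0)

Set up U = [u_1 | ... | u_1] ∈ R^(4×1). The projector onto W = col(U) is P = U (U^T U)^(-1) U^T.
Compute U^T U =
  [9],
and U^T v = (-2).
Solve U^T U · c = U^T v for the coefficients: c = (-2/9). The projection is proj_W(v) = U c.
Check: (v - proj_W(v)) · u_1 = 0  (should be 0).
Result: proj_W(v) = (-4/9, 2/9, 4/9, 0).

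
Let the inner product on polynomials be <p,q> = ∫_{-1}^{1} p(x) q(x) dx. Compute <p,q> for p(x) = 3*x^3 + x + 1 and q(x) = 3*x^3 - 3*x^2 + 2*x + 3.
<p,q> = 1208/105

Expand the product: p(x)·q(x) = 9*x^6 - 9*x^5 + 9*x^4 + 9*x^3 - x^2 + 5*x + 3.
∫_{-1}^{1} of each monomial x^k gives [2/(k+1) if k even, 0 if k odd]. Integrating term-by-term (or equivalently evaluating the antiderivative F(x) = 9*x^7/7 - 3*x^6/2 + 9*x^5/5 + 9*x^4/4 - x^3/3 + 5*x^2/2 + 3*x at the endpoints):
  F(1) − F(−1) = 3781/420 − (-1051/420) = 1208/105.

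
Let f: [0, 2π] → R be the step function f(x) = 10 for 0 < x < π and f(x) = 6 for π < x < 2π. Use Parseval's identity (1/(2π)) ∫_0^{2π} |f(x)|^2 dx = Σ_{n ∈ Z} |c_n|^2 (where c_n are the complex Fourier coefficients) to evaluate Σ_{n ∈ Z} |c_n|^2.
Σ |c_n|^2 = 68

Parseval equates the L^2 energy of f (normalised by 1/(2π)) with the ℓ^2 sum of its Fourier coefficients: (1/(2π)) ∫_0^{2π} |f|^2 = Σ |c_n|^2.
Compute the left side: (1/(2π)) [∫_0^π 10^2 dx + ∫_π^{2π} 6^2 dx] = (1/(2π)) · (100π + 36π) = (100 + 36)/2 = 68.
So Σ_{n ∈ Z} |c_n|^2 = 68.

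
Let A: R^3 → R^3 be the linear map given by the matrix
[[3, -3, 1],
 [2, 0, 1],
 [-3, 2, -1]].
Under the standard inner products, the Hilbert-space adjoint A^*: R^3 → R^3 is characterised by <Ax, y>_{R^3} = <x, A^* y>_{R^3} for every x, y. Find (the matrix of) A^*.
A^* = A^T =
[[3, 2, -3],
 [-3, 0, 2],
 [1, 1, -1]]

For real matrices with standard dot products, the defining identity <Ax, y> = <x, A^* y> gives (Ax)^T y = x^T (A^*) y, i.e. x^T A^T y = x^T (A^*) y. Since this holds for all x, y, we must have A^* = A^T. Therefore
A^* =
[[3, 2, -3],
 [-3, 0, 2],
 [1, 1, -1]].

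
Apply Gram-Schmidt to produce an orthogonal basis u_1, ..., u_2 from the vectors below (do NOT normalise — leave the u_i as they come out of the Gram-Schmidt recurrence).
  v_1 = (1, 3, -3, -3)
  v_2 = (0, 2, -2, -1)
Orthogonal basis:
  u_1 = (1, 3, -3, -3)
  u_2 = (-15/28, 11/28, -11/28, 17/28)

Apply the Gram-Schmidt recurrence
  u_1 = v_1
  u_i = v_i − Σ_{j<i} ((v_i · u_j) / (u_j · u_j)) · u_j.

Step by step this gives:
  u_1 = (1, 3, -3, -3)
  u_2 = (-15/28, 11/28, -11/28, 17/28)

Orthogonality check:
  u_2 · u_1 = 0 (should be 0)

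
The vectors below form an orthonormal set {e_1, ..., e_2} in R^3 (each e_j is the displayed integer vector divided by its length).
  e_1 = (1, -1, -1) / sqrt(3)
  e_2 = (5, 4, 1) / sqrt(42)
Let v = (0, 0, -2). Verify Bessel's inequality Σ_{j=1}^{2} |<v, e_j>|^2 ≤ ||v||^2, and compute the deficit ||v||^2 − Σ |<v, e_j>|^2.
Σ |<v, e_j>|^2 = 10/7; ||v||^2 = 4; deficit = 18/7

Write each e_j = u_j / sqrt(<u_j, u_j>) where u_j is the displayed integer vector. Then <v, e_j> = <v, u_j> / sqrt(<u_j, u_j>), so |<v, e_j>|^2 = <v, u_j>^2 / <u_j, u_j>.
Coefficients: <v, e_1> = 2/sqrt(3), <v, e_2> = -2/sqrt(42).
Square and sum: Σ |<v, e_j>|^2 = 10/7.
Compute ||v||^2 = v·v = 4.
Deficit = 4 − 10/7 = 18/7 ≥ 0, confirming Bessel's inequality. (The deficit equals ||v − Σ <v,e_j> e_j||^2, the squared distance from v to span{e_j}.)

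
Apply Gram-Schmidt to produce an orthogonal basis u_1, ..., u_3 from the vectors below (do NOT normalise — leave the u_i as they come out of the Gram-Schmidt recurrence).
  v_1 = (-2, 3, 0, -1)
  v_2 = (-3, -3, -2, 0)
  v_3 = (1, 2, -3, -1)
Orthogonal basis:
  u_1 = (-2, 3, 0, -1)
  u_2 = (-24/7, -33/14, -2, -3/14)
  u_3 = (420/299, 214/299, -951/299, -198/299)

Apply the Gram-Schmidt recurrence
  u_1 = v_1
  u_i = v_i − Σ_{j<i} ((v_i · u_j) / (u_j · u_j)) · u_j.

Step by step this gives:
  u_1 = (-2, 3, 0, -1)
  u_2 = (-24/7, -33/14, -2, -3/14)
  u_3 = (420/299, 214/299, -951/299, -198/299)

Orthogonality check:
  u_2 · u_1 = 0 (should be 0)
  u_3 · u_1 = 0 (should be 0)
  u_3 · u_2 = 0 (should be 0)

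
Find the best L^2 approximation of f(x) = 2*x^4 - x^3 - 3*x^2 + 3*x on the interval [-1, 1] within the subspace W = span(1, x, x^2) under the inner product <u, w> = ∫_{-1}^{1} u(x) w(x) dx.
g(x) = -9*x^2/7 + 12*x/5 - 6/35

The best approximation g ∈ W is the orthogonal projection of f onto W. Writing g = a_0 + a_1 x + a_2 x^2, the coefficients solve the normal equations G · a = b where
  G_{ij} = <φ_i, φ_j> and b_i = <f, φ_i>, with φ_0 = 1, φ_1 = x, φ_2 = x^2.
G =
  [2, 0, 2/3]
  [0, 2/3, 0]
  [2/3, 0, 2/5],
b = (-6/5, 8/5, -22/35).
Solving gives a_0 = -6/35, a_1 = 12/5, a_2 = -9/7, so
  g(x) = -9*x^2/7 + 12*x/5 - 6/35.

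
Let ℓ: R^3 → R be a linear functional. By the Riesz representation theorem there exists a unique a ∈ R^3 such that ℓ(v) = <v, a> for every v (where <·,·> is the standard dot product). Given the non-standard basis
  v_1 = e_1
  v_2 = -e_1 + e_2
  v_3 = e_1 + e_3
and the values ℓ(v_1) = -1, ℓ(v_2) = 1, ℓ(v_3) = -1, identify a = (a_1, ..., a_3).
a = (-1, 0, 0)

Write a = (a_1, ..., a_3) in the standard basis. For each basis vector v_i, ℓ(v_i) = <v_i, a> is a linear equation in the a_j's. Collect the n equations into a matrix system V a = ℓ, where row i of V is v_i (expressed in the standard basis). Since V is invertible (lower-triangular with 1s on the diagonal, up to permutation), solve by back-substitution:
  V =
[[1, 0, 0],
 [-1, 1, 0],
 [1, 0, 1]]
  V a = (-1, 1, -1)
Solving gives a = (-1, 0, 0).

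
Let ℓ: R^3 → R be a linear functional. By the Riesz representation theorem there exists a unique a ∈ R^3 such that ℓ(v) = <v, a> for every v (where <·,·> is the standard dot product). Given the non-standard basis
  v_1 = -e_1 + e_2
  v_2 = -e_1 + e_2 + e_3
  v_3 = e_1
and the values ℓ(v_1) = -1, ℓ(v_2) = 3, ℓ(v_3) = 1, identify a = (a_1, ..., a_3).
a = (1, 0, 4)

Write a = (a_1, ..., a_3) in the standard basis. For each basis vector v_i, ℓ(v_i) = <v_i, a> is a linear equation in the a_j's. Collect the n equations into a matrix system V a = ℓ, where row i of V is v_i (expressed in the standard basis). Since V is invertible (lower-triangular with 1s on the diagonal, up to permutation), solve by back-substitution:
  V =
[[-1, 1, 0],
 [-1, 1, 1],
 [1, 0, 0]]
  V a = (-1, 3, 1)
Solving gives a = (1, 0, 4).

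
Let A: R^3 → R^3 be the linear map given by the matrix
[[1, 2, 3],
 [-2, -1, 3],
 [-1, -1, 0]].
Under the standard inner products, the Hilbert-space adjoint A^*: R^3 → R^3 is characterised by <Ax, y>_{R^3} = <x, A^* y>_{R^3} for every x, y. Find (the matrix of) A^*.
A^* = A^T =
[[1, -2, -1],
 [2, -1, -1],
 [3, 3, 0]]

For real matrices with standard dot products, the defining identity <Ax, y> = <x, A^* y> gives (Ax)^T y = x^T (A^*) y, i.e. x^T A^T y = x^T (A^*) y. Since this holds for all x, y, we must have A^* = A^T. Therefore
A^* =
[[1, -2, -1],
 [2, -1, -1],
 [3, 3, 0]].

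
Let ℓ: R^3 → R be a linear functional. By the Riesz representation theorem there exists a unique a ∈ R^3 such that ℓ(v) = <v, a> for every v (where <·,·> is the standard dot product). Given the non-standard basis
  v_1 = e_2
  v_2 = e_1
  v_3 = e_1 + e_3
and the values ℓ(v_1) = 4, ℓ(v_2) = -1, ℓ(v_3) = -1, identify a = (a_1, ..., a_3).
a = (-1, 4, 0)

Write a = (a_1, ..., a_3) in the standard basis. For each basis vector v_i, ℓ(v_i) = <v_i, a> is a linear equation in the a_j's. Collect the n equations into a matrix system V a = ℓ, where row i of V is v_i (expressed in the standard basis). Since V is invertible (lower-triangular with 1s on the diagonal, up to permutation), solve by back-substitution:
  V =
[[0, 1, 0],
 [1, 0, 0],
 [1, 0, 1]]
  V a = (4, -1, -1)
Solving gives a = (-1, 4, 0).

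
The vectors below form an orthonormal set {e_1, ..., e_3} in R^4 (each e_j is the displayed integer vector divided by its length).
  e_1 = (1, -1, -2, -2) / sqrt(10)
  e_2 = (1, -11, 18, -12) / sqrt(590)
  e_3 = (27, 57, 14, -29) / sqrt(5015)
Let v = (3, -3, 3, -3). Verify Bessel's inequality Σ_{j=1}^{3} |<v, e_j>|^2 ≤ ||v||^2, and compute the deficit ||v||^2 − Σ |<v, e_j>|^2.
Σ |<v, e_j>|^2 = 2619/85; ||v||^2 = 36; deficit = 441/85

Write each e_j = u_j / sqrt(<u_j, u_j>) where u_j is the displayed integer vector. Then <v, e_j> = <v, u_j> / sqrt(<u_j, u_j>), so |<v, e_j>|^2 = <v, u_j>^2 / <u_j, u_j>.
Coefficients: <v, e_1> = 6/sqrt(10), <v, e_2> = 126/sqrt(590), <v, e_3> = 39/sqrt(5015).
Square and sum: Σ |<v, e_j>|^2 = 2619/85.
Compute ||v||^2 = v·v = 36.
Deficit = 36 − 2619/85 = 441/85 ≥ 0, confirming Bessel's inequality. (The deficit equals ||v − Σ <v,e_j> e_j||^2, the squared distance from v to span{e_j}.)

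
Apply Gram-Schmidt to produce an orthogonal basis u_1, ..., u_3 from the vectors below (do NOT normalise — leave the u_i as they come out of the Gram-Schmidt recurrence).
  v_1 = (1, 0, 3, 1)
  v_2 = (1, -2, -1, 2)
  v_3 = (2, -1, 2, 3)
Orthogonal basis:
  u_1 = (1, 0, 3, 1)
  u_2 = (1, -2, -1, 2)
  u_3 = (1/5, 3/5, -1/5, 2/5)

Apply the Gram-Schmidt recurrence
  u_1 = v_1
  u_i = v_i − Σ_{j<i} ((v_i · u_j) / (u_j · u_j)) · u_j.

Step by step this gives:
  u_1 = (1, 0, 3, 1)
  u_2 = (1, -2, -1, 2)
  u_3 = (1/5, 3/5, -1/5, 2/5)

Orthogonality check:
  u_2 · u_1 = 0 (should be 0)
  u_3 · u_1 = 0 (should be 0)
  u_3 · u_2 = 0 (should be 0)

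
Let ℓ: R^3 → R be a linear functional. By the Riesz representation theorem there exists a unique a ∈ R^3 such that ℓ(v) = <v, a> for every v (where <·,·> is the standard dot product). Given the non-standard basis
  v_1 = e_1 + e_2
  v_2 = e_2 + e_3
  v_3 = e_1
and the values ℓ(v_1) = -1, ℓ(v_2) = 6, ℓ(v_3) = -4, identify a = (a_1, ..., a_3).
a = (-4, 3, 3)

Write a = (a_1, ..., a_3) in the standard basis. For each basis vector v_i, ℓ(v_i) = <v_i, a> is a linear equation in the a_j's. Collect the n equations into a matrix system V a = ℓ, where row i of V is v_i (expressed in the standard basis). Since V is invertible (lower-triangular with 1s on the diagonal, up to permutation), solve by back-substitution:
  V =
[[1, 1, 0],
 [0, 1, 1],
 [1, 0, 0]]
  V a = (-1, 6, -4)
Solving gives a = (-4, 3, 3).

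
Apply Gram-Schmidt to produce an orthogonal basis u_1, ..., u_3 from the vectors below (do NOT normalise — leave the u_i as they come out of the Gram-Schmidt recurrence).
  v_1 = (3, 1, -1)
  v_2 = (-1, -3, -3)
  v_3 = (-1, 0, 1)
Orthogonal basis:
  u_1 = (3, 1, -1)
  u_2 = (-2/11, -30/11, -36/11)
  u_3 = (3/50, -1/10, 2/25)

Apply the Gram-Schmidt recurrence
  u_1 = v_1
  u_i = v_i − Σ_{j<i} ((v_i · u_j) / (u_j · u_j)) · u_j.

Step by step this gives:
  u_1 = (3, 1, -1)
  u_2 = (-2/11, -30/11, -36/11)
  u_3 = (3/50, -1/10, 2/25)

Orthogonality check:
  u_2 · u_1 = 0 (should be 0)
  u_3 · u_1 = 0 (should be 0)
  u_3 · u_2 = 0 (should be 0)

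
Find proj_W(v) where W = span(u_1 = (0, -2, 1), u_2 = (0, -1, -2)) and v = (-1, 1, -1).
proj_W(v) = (0, 1, -1)

Set up U = [u_1 | ... | u_2] ∈ R^(3×2). The projector onto W = col(U) is P = U (U^T U)^(-1) U^T.
Compute U^T U =
  [5, 0]
  [0, 5],
and U^T v = (-3, 1).
Solve U^T U · c = U^T v for the coefficients: c = (-3/5, 1/5). The projection is proj_W(v) = U c.
Check: (v - proj_W(v)) · u_1 = 0  (should be 0).
Check: (v - proj_W(v)) · u_2 = 0  (should be 0).
Result: proj_W(v) = (0, 1, -1).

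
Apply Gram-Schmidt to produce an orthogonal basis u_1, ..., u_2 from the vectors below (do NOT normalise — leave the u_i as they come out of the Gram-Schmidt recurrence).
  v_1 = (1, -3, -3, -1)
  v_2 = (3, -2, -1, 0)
Orthogonal basis:
  u_1 = (1, -3, -3, -1)
  u_2 = (12/5, -1/5, 4/5, 3/5)

Apply the Gram-Schmidt recurrence
  u_1 = v_1
  u_i = v_i − Σ_{j<i} ((v_i · u_j) / (u_j · u_j)) · u_j.

Step by step this gives:
  u_1 = (1, -3, -3, -1)
  u_2 = (12/5, -1/5, 4/5, 3/5)

Orthogonality check:
  u_2 · u_1 = 0 (should be 0)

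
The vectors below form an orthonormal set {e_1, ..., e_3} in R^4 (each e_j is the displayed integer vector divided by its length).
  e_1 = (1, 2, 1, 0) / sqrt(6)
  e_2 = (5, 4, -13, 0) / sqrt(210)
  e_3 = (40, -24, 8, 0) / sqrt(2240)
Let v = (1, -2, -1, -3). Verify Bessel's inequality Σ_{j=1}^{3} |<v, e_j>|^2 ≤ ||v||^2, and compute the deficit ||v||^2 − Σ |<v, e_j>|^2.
Σ |<v, e_j>|^2 = 6; ||v||^2 = 15; deficit = 9

Write each e_j = u_j / sqrt(<u_j, u_j>) where u_j is the displayed integer vector. Then <v, e_j> = <v, u_j> / sqrt(<u_j, u_j>), so |<v, e_j>|^2 = <v, u_j>^2 / <u_j, u_j>.
Coefficients: <v, e_1> = -4/sqrt(6), <v, e_2> = 10/sqrt(210), <v, e_3> = 80/sqrt(2240).
Square and sum: Σ |<v, e_j>|^2 = 6.
Compute ||v||^2 = v·v = 15.
Deficit = 15 − 6 = 9 ≥ 0, confirming Bessel's inequality. (The deficit equals ||v − Σ <v,e_j> e_j||^2, the squared distance from v to span{e_j}.)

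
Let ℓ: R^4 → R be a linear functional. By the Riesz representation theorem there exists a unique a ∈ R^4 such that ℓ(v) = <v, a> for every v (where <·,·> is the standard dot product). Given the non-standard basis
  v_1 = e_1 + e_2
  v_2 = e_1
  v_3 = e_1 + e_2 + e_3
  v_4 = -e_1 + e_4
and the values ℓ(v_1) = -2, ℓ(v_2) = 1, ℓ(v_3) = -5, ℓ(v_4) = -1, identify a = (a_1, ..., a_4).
a = (1, -3, -3, 0)

Write a = (a_1, ..., a_4) in the standard basis. For each basis vector v_i, ℓ(v_i) = <v_i, a> is a linear equation in the a_j's. Collect the n equations into a matrix system V a = ℓ, where row i of V is v_i (expressed in the standard basis). Since V is invertible (lower-triangular with 1s on the diagonal, up to permutation), solve by back-substitution:
  V =
[[1, 1, 0, 0],
 [1, 0, 0, 0],
 [1, 1, 1, 0],
 [-1, 0, 0, 1]]
  V a = (-2, 1, -5, -1)
Solving gives a = (1, -3, -3, 0).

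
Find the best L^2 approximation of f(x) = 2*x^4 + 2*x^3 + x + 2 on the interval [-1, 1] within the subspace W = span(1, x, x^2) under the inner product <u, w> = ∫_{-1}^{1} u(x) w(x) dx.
g(x) = 12*x^2/7 + 11*x/5 + 64/35

The best approximation g ∈ W is the orthogonal projection of f onto W. Writing g = a_0 + a_1 x + a_2 x^2, the coefficients solve the normal equations G · a = b where
  G_{ij} = <φ_i, φ_j> and b_i = <f, φ_i>, with φ_0 = 1, φ_1 = x, φ_2 = x^2.
G =
  [2, 0, 2/3]
  [0, 2/3, 0]
  [2/3, 0, 2/5],
b = (24/5, 22/15, 40/21).
Solving gives a_0 = 64/35, a_1 = 11/5, a_2 = 12/7, so
  g(x) = 12*x^2/7 + 11*x/5 + 64/35.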